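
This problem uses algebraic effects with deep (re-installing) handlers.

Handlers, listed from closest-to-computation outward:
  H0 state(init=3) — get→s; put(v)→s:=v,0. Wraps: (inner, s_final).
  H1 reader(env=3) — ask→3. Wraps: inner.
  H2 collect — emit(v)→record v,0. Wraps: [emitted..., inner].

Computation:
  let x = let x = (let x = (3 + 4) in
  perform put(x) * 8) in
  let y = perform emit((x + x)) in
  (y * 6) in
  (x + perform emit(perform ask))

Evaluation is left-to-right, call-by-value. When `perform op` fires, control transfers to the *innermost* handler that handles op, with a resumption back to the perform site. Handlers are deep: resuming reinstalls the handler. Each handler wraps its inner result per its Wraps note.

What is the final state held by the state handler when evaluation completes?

Answer: 7

Step-by-step:
put(7) @ H0 ⇒ s:=7
emit(0) @ H2 ⇒ out+=0
ask @ H1 ⇒ 3
emit(3) @ H2 ⇒ out+=3
H0 returns (0, 7)
H1 returns (0, 7)
H2 returns [0, 3, (0, 7)]
= [0, 3, (0, 7)]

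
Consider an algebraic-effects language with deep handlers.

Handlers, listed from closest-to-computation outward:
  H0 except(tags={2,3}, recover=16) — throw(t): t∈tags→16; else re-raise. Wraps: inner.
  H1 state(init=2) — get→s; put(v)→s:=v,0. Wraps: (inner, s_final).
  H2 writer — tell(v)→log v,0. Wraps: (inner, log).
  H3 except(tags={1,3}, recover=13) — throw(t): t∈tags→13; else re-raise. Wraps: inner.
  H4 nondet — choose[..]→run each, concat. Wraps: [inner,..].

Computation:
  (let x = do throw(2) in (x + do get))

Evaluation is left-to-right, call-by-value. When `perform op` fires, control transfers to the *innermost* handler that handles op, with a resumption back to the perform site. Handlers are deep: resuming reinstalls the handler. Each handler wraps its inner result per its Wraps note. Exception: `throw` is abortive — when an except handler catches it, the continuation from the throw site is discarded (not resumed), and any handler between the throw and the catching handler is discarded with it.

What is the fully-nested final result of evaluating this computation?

Answer: [((16, 2), ())]

Step-by-step:
throw(2) @ H0 caught ⇒ 16
H1 returns (16, 2)
H2 returns ((16, 2), ())
H3 returns ((16, 2), ())
H4 returns [((16, 2), ())]
= [((16, 2), ())]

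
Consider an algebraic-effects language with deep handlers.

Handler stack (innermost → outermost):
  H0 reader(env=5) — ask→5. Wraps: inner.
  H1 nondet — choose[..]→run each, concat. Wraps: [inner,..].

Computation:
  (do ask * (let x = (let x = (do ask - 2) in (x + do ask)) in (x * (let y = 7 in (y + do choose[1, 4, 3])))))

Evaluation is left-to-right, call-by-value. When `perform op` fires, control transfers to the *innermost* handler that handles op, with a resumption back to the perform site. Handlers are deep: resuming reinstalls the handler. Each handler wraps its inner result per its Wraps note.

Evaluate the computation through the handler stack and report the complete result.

Evaluation trace:
ask @ H0 ⇒ 5
ask @ H0 ⇒ 5
ask @ H0 ⇒ 5
choose[1, 4, 3] @ H1
  branch[0] choose=1:
    H0 returns 320
    H1 returns [320]
  branch[1] choose=4:
    H0 returns 440
    H1 returns [440]
  branch[2] choose=3:
    H0 returns 400
    H1 returns [400]
= [320, 440, 400]

Answer: [320, 440, 400]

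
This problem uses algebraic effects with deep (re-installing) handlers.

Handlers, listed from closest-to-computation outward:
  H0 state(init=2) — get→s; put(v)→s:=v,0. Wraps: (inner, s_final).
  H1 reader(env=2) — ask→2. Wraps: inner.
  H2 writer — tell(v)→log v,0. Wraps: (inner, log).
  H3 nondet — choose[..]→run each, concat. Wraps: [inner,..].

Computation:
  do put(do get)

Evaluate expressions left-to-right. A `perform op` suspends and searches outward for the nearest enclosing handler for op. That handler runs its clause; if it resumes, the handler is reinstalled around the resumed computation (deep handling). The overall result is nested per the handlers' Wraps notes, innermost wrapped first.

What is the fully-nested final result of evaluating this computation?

Step-by-step:
get @ H0 ⇒ 2
put(2) @ H0 ⇒ s:=2
H0 returns (0, 2)
H1 returns (0, 2)
H2 returns ((0, 2), ())
H3 returns [((0, 2), ())]
= [((0, 2), ())]

Answer: [((0, 2), ())]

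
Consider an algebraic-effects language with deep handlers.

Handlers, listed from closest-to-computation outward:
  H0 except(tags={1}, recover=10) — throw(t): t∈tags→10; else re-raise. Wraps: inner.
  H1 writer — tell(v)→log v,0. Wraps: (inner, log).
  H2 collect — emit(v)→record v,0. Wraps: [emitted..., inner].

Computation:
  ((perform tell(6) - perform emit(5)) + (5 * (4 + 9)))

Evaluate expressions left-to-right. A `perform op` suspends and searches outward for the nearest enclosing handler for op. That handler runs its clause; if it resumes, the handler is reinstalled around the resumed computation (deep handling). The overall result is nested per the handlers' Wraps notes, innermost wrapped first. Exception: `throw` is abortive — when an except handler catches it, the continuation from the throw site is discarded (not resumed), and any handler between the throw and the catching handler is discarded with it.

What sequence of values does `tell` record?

Step-by-step:
tell(6) @ H1 ⇒ log+=6
emit(5) @ H2 ⇒ out+=5
H0 returns 65
H1 returns (65, (6))
H2 returns [5, (65, (6))]
= [5, (65, (6))]

Answer: (6)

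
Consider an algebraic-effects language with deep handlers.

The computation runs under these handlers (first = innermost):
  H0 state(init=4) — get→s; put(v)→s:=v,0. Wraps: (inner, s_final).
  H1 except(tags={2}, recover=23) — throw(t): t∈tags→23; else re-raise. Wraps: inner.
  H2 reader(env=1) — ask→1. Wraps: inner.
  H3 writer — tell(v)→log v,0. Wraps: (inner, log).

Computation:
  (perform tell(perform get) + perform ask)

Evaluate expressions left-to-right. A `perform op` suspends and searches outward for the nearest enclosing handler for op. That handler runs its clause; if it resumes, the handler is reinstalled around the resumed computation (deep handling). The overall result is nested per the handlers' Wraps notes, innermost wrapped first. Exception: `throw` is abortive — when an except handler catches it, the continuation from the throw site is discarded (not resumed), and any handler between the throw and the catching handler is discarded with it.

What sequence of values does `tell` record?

Evaluation trace:
get @ H0 ⇒ 4
tell(4) @ H3 ⇒ log+=4
ask @ H2 ⇒ 1
H0 returns (1, 4)
H1 returns (1, 4)
H2 returns (1, 4)
H3 returns ((1, 4), (4))
= ((1, 4), (4))

Answer: (4)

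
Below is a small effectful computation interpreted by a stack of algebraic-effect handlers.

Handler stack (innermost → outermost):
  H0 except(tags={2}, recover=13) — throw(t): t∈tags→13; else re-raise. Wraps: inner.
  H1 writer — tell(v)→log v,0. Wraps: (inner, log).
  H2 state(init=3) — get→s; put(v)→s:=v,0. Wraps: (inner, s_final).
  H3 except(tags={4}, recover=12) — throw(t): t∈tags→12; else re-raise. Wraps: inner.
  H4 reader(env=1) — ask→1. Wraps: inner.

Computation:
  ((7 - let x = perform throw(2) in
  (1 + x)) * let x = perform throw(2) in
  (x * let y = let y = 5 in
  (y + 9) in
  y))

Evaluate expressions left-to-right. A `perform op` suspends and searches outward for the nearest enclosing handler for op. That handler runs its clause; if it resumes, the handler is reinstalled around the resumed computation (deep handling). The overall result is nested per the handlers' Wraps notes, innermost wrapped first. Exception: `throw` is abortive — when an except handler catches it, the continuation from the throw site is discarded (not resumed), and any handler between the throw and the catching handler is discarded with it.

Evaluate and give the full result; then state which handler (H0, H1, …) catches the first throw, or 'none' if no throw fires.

Evaluation trace:
throw(2) @ H0 caught ⇒ 13
H1 returns (13, ())
H2 returns ((13, ()), 3)
H3 returns ((13, ()), 3)
H4 returns ((13, ()), 3)
= ((13, ()), 3)

Answer: ((13, ()), 3) ; first throw caught by: H0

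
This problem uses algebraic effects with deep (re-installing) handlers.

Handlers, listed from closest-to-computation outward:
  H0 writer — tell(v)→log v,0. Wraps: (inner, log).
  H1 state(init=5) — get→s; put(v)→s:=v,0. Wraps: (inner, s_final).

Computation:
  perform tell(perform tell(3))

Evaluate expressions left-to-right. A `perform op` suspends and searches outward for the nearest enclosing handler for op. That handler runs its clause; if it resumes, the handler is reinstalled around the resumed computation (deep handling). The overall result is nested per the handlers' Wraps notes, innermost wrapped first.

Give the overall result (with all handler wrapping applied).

Step-by-step:
tell(3) @ H0 ⇒ log+=3
tell(0) @ H0 ⇒ log+=0
H0 returns (0, (3, 0))
H1 returns ((0, (3, 0)), 5)
= ((0, (3, 0)), 5)

Answer: ((0, (3, 0)), 5)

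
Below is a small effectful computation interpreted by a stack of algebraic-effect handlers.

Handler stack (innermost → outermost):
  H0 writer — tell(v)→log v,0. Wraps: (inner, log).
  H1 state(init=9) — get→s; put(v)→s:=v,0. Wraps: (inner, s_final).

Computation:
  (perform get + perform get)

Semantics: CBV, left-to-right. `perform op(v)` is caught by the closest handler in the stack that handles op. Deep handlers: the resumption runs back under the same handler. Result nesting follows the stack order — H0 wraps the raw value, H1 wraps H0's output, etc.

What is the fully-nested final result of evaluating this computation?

Working:
get @ H1 ⇒ 9
get @ H1 ⇒ 9
H0 returns (18, ())
H1 returns ((18, ()), 9)
= ((18, ()), 9)

Answer: ((18, ()), 9)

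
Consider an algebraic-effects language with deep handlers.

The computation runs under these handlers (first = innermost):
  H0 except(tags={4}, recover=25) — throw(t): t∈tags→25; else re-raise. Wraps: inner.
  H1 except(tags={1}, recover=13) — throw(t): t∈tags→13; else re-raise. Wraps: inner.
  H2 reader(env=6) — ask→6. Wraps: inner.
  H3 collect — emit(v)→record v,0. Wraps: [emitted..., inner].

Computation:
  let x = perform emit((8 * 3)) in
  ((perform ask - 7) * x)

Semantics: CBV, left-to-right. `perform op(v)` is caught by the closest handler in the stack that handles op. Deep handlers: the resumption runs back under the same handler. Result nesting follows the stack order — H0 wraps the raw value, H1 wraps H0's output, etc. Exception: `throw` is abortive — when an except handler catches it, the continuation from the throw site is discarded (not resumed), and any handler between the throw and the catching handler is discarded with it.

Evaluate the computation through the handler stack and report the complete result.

Answer: [24, 0]

Evaluation trace:
emit(24) @ H3 ⇒ out+=24
ask @ H2 ⇒ 6
H0 returns 0
H1 returns 0
H2 returns 0
H3 returns [24, 0]
= [24, 0]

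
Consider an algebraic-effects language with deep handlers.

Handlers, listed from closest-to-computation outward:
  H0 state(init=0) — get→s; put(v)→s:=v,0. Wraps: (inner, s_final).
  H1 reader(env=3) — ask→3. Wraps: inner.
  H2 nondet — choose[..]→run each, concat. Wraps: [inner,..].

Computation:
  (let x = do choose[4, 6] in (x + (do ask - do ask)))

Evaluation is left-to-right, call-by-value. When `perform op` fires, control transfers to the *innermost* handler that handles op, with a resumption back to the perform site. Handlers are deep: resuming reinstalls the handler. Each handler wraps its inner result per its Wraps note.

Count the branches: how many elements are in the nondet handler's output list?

Answer: 2

Evaluation trace:
choose[4, 6] @ H2
  branch[0] choose=4:
    ask @ H1 ⇒ 3
    ask @ H1 ⇒ 3
    H0 returns (4, 0)
    H1 returns (4, 0)
    H2 returns [(4, 0)]
  branch[1] choose=6:
    ask @ H1 ⇒ 3
    ask @ H1 ⇒ 3
    H0 returns (6, 0)
    H1 returns (6, 0)
    H2 returns [(6, 0)]
= [(4, 0), (6, 0)]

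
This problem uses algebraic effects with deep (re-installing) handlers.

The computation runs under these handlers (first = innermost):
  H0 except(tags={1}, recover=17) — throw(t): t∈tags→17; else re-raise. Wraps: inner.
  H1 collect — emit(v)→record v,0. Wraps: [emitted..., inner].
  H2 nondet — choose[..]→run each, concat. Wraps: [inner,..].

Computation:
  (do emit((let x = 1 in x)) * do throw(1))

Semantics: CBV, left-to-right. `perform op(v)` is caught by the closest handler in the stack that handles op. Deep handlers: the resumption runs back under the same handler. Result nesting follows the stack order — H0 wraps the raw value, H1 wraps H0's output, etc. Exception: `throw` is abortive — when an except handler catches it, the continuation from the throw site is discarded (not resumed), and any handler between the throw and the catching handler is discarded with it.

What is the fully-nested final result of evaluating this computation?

Working:
emit(1) @ H1 ⇒ out+=1
throw(1) @ H0 caught ⇒ 17
H1 returns [1, 17]
H2 returns [[1, 17]]
= [[1, 17]]

Answer: [[1, 17]]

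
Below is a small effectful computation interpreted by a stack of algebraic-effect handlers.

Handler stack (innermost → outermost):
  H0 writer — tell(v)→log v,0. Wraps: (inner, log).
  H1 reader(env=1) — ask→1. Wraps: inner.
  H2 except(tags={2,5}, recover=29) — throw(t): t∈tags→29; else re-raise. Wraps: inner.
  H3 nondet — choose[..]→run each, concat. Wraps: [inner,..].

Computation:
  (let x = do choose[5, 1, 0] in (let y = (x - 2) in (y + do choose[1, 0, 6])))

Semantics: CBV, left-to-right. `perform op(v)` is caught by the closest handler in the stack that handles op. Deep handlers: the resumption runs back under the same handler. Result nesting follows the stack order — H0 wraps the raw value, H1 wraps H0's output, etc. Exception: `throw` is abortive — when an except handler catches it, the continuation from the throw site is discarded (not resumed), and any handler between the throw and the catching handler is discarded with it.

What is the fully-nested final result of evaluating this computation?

Answer: [(4, ()), (3, ()), (9, ()), (0, ()), (-1, ()), (5, ()), (-1, ()), (-2, ()), (4, ())]

Step-by-step:
choose[5, 1, 0] @ H3
  branch[0] choose=5:
    choose[1, 0, 6] @ H3
      branch[0] choose=1:
        H0 returns (4, ())
        H1 returns (4, ())
        H2 returns (4, ())
        H3 returns [(4, ())]
      branch[1] choose=0:
        H0 returns (3, ())
        H1 returns (3, ())
        H2 returns (3, ())
        H3 returns [(3, ())]
      branch[2] choose=6:
        H0 returns (9, ())
        H1 returns (9, ())
        H2 returns (9, ())
        H3 returns [(9, ())]
  branch[1] choose=1:
    choose[1, 0, 6] @ H3
      branch[0] choose=1:
        H0 returns (0, ())
        H1 returns (0, ())
        H2 returns (0, ())
        H3 returns [(0, ())]
      branch[1] choose=0:
        H0 returns (-1, ())
        H1 returns (-1, ())
        H2 returns (-1, ())
        H3 returns [(-1, ())]
      branch[2] choose=6:
        H0 returns (5, ())
        H1 returns (5, ())
        H2 returns (5, ())
        H3 returns [(5, ())]
  branch[2] choose=0:
    choose[1, 0, 6] @ H3
      branch[0] choose=1:
        H0 returns (-1, ())
        H1 returns (-1, ())
        H2 returns (-1, ())
        H3 returns [(-1, ())]
      branch[1] choose=0:
        H0 returns (-2, ())
        H1 returns (-2, ())
        H2 returns (-2, ())
        H3 returns [(-2, ())]
      branch[2] choose=6:
        H0 returns (4, ())
        H1 returns (4, ())
        H2 returns (4, ())
        H3 returns [(4, ())]
= [(4, ()), (3, ()), (9, ()), (0, ()), (-1, ()), (5, ()), (-1, ()), (-2, ()), (4, ())]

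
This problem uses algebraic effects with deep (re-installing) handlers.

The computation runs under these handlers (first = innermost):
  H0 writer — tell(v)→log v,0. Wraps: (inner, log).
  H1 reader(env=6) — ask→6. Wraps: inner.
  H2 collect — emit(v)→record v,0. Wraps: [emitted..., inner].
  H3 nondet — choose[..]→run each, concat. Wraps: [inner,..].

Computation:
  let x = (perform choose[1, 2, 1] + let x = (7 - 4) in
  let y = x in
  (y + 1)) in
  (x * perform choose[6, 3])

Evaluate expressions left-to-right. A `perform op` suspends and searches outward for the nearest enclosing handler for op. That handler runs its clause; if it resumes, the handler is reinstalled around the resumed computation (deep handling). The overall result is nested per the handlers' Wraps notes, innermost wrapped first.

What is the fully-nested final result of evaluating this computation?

Answer: [[(30, ())], [(15, ())], [(36, ())], [(18, ())], [(30, ())], [(15, ())]]

Working:
choose[1, 2, 1] @ H3
  branch[0] choose=1:
    choose[6, 3] @ H3
      branch[0] choose=6:
        H0 returns (30, ())
        H1 returns (30, ())
        H2 returns [(30, ())]
        H3 returns [[(30, ())]]
      branch[1] choose=3:
        H0 returns (15, ())
        H1 returns (15, ())
        H2 returns [(15, ())]
        H3 returns [[(15, ())]]
  branch[1] choose=2:
    choose[6, 3] @ H3
      branch[0] choose=6:
        H0 returns (36, ())
        H1 returns (36, ())
        H2 returns [(36, ())]
        H3 returns [[(36, ())]]
      branch[1] choose=3:
        H0 returns (18, ())
        H1 returns (18, ())
        H2 returns [(18, ())]
        H3 returns [[(18, ())]]
  branch[2] choose=1:
    choose[6, 3] @ H3
      branch[0] choose=6:
        H0 returns (30, ())
        H1 returns (30, ())
        H2 returns [(30, ())]
        H3 returns [[(30, ())]]
      branch[1] choose=3:
        H0 returns (15, ())
        H1 returns (15, ())
        H2 returns [(15, ())]
        H3 returns [[(15, ())]]
= [[(30, ())], [(15, ())], [(36, ())], [(18, ())], [(30, ())], [(15, ())]]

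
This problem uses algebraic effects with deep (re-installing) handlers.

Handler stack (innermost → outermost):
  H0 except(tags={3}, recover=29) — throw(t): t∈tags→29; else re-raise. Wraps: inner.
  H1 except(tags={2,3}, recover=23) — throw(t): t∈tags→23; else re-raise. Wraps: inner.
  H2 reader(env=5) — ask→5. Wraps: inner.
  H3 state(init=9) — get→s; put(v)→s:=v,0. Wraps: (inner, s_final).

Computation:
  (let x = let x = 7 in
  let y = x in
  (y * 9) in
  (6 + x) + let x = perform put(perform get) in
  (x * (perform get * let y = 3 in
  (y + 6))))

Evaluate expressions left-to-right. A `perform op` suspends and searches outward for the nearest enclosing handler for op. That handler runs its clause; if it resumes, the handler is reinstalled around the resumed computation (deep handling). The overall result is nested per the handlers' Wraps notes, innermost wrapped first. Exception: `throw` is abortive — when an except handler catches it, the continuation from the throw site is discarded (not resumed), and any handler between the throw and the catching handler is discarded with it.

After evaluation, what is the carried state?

Answer: 9

Evaluation trace:
get @ H3 ⇒ 9
put(9) @ H3 ⇒ s:=9
get @ H3 ⇒ 9
H0 returns 69
H1 returns 69
H2 returns 69
H3 returns (69, 9)
= (69, 9)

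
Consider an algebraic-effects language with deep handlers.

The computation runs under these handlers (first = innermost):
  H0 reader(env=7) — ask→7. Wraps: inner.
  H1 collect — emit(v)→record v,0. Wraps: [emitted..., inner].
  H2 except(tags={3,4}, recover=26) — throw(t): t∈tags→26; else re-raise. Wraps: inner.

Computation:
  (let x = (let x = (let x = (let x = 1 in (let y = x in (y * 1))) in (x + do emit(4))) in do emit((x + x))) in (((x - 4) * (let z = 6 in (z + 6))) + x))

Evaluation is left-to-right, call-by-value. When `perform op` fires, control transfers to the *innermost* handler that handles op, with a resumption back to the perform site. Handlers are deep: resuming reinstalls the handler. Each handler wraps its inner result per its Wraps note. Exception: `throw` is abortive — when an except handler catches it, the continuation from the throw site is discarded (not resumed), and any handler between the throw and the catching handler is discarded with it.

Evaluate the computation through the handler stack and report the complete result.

Answer: [4, 2, -48]

Working:
emit(4) @ H1 ⇒ out+=4
emit(2) @ H1 ⇒ out+=2
H0 returns -48
H1 returns [4, 2, -48]
H2 returns [4, 2, -48]
= [4, 2, -48]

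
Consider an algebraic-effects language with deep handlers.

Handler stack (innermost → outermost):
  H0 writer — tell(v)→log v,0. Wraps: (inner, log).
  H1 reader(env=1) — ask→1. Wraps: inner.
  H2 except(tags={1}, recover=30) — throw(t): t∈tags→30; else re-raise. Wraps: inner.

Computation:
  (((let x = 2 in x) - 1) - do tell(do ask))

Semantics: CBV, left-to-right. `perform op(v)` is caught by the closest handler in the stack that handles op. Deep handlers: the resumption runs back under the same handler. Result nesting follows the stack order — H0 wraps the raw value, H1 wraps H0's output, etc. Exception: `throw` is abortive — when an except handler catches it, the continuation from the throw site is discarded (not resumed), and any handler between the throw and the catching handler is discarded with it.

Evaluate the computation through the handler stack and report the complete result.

Evaluation trace:
ask @ H1 ⇒ 1
tell(1) @ H0 ⇒ log+=1
H0 returns (1, (1))
H1 returns (1, (1))
H2 returns (1, (1))
= (1, (1))

Answer: (1, (1))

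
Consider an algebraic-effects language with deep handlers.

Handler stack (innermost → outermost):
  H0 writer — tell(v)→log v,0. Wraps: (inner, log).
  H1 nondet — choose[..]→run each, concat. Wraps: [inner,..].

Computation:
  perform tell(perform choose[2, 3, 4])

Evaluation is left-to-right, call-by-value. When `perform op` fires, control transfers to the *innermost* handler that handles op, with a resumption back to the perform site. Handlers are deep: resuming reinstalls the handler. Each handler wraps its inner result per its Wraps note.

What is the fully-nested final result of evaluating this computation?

Step-by-step:
choose[2, 3, 4] @ H1
  branch[0] choose=2:
    tell(2) @ H0 ⇒ log+=2
    H0 returns (0, (2))
    H1 returns [(0, (2))]
  branch[1] choose=3:
    tell(3) @ H0 ⇒ log+=3
    H0 returns (0, (3))
    H1 returns [(0, (3))]
  branch[2] choose=4:
    tell(4) @ H0 ⇒ log+=4
    H0 returns (0, (4))
    H1 returns [(0, (4))]
= [(0, (2)), (0, (3)), (0, (4))]

Answer: [(0, (2)), (0, (3)), (0, (4))]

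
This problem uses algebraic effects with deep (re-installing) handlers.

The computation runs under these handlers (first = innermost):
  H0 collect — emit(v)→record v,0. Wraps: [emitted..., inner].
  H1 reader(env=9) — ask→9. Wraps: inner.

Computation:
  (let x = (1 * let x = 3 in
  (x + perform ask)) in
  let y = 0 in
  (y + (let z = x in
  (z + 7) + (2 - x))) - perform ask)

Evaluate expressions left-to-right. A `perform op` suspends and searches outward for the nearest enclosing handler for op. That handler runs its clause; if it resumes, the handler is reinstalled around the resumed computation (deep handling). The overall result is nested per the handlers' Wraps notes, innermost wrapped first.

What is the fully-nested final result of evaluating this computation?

Step-by-step:
ask @ H1 ⇒ 9
ask @ H1 ⇒ 9
H0 returns [0]
H1 returns [0]
= [0]

Answer: [0]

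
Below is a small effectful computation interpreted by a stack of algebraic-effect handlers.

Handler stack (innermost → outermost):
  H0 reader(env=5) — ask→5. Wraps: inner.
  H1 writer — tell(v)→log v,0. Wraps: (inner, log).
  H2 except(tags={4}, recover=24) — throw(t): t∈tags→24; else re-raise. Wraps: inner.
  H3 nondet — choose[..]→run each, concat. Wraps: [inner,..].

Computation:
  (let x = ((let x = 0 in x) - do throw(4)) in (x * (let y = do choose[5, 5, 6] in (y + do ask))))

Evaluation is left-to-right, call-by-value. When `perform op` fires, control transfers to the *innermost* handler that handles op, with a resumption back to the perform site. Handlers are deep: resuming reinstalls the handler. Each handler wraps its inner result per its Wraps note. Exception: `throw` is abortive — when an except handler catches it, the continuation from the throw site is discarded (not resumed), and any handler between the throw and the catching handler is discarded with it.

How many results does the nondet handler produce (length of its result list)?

Evaluation trace:
throw(4) @ H2 caught ⇒ 24
H3 returns [24]
= [24]

Answer: 1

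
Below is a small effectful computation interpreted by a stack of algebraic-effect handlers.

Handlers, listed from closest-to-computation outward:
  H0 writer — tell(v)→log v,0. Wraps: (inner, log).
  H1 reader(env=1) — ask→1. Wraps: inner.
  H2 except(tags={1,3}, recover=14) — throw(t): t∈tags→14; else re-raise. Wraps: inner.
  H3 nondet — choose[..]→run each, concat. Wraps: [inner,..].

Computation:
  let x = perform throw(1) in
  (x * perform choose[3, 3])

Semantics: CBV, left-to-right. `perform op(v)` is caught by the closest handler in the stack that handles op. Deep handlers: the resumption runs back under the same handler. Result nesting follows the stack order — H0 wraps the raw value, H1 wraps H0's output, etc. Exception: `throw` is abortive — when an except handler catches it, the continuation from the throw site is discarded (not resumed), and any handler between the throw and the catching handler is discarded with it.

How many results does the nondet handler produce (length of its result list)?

Working:
throw(1) @ H2 caught ⇒ 14
H3 returns [14]
= [14]

Answer: 1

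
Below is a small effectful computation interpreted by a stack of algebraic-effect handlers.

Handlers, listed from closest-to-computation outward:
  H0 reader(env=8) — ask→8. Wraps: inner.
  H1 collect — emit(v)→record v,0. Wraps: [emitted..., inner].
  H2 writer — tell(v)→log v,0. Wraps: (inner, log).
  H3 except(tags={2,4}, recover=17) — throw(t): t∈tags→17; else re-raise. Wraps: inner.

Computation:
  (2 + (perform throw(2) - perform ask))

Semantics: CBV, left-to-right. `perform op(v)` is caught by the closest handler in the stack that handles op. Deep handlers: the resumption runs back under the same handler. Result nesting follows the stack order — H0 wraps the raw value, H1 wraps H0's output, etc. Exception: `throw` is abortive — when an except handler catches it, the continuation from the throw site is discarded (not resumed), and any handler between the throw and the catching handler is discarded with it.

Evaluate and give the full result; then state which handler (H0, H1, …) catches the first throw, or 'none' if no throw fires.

Answer: 17 ; first throw caught by: H3

Evaluation trace:
throw(2) @ H3 caught ⇒ 17
= 17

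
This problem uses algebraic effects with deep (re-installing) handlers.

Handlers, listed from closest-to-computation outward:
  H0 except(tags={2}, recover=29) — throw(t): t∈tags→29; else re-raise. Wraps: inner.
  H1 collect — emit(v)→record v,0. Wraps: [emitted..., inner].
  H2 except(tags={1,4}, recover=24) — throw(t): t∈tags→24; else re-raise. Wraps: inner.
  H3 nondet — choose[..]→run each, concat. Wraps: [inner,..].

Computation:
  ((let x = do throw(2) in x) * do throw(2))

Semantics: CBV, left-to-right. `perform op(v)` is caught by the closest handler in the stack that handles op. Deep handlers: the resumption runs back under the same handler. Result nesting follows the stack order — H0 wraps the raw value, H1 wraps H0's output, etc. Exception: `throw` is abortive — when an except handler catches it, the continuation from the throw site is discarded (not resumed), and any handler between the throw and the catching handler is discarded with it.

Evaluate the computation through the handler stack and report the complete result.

Step-by-step:
throw(2) @ H0 caught ⇒ 29
H1 returns [29]
H2 returns [29]
H3 returns [[29]]
= [[29]]

Answer: [[29]]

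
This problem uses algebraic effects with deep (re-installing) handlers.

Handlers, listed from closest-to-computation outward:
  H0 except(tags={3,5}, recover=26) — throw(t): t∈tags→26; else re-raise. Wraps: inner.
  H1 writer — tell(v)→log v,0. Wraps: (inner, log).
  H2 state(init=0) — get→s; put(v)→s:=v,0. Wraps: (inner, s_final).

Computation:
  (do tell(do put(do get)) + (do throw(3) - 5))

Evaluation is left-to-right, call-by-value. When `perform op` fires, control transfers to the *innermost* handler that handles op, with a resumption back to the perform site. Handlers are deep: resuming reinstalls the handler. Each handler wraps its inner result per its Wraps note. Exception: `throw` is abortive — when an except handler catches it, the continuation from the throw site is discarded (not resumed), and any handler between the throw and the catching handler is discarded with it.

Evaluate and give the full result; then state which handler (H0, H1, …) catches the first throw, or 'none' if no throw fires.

Answer: ((26, (0)), 0) ; first throw caught by: H0

Evaluation trace:
get @ H2 ⇒ 0
put(0) @ H2 ⇒ s:=0
tell(0) @ H1 ⇒ log+=0
throw(3) @ H0 caught ⇒ 26
H1 returns (26, (0))
H2 returns ((26, (0)), 0)
= ((26, (0)), 0)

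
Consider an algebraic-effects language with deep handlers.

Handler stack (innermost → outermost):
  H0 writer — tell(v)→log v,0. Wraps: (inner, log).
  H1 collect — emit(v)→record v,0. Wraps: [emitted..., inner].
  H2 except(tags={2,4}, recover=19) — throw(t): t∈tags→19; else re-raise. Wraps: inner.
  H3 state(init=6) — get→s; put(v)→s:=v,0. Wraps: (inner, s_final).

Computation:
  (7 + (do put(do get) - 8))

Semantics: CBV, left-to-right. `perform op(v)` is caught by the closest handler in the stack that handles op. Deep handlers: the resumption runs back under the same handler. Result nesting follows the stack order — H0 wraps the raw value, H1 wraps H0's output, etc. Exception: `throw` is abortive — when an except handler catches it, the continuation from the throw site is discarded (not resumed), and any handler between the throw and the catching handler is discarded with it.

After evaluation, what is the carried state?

Evaluation trace:
get @ H3 ⇒ 6
put(6) @ H3 ⇒ s:=6
H0 returns (-1, ())
H1 returns [(-1, ())]
H2 returns [(-1, ())]
H3 returns ([(-1, ())], 6)
= ([(-1, ())], 6)

Answer: 6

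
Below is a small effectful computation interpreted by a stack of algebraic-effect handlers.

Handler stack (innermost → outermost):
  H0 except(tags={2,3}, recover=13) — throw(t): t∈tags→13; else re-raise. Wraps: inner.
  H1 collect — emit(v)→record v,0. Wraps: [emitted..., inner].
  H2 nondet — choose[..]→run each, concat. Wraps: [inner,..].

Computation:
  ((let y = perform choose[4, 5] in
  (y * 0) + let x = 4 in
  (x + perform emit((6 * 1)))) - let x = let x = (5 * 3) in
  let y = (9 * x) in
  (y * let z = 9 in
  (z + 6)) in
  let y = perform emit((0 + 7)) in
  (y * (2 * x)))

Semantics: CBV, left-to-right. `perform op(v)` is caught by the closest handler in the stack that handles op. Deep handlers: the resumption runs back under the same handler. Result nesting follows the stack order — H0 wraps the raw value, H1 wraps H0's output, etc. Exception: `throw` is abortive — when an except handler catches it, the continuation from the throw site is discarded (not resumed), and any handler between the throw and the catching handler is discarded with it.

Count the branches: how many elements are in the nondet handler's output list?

Answer: 2

Evaluation trace:
choose[4, 5] @ H2
  branch[0] choose=4:
    emit(6) @ H1 ⇒ out+=6
    emit(7) @ H1 ⇒ out+=7
    H0 returns 4
    H1 returns [6, 7, 4]
    H2 returns [[6, 7, 4]]
  branch[1] choose=5:
    emit(6) @ H1 ⇒ out+=6
    emit(7) @ H1 ⇒ out+=7
    H0 returns 4
    H1 returns [6, 7, 4]
    H2 returns [[6, 7, 4]]
= [[6, 7, 4], [6, 7, 4]]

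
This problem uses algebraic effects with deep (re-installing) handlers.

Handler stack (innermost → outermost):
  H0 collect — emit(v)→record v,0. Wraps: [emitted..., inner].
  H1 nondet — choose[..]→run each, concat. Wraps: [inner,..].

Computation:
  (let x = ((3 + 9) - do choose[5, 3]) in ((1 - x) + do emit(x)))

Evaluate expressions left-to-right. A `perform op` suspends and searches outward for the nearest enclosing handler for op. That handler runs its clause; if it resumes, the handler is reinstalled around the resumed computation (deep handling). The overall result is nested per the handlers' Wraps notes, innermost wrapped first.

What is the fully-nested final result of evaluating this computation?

Answer: [[7, -6], [9, -8]]

Step-by-step:
choose[5, 3] @ H1
  branch[0] choose=5:
    emit(7) @ H0 ⇒ out+=7
    H0 returns [7, -6]
    H1 returns [[7, -6]]
  branch[1] choose=3:
    emit(9) @ H0 ⇒ out+=9
    H0 returns [9, -8]
    H1 returns [[9, -8]]
= [[7, -6], [9, -8]]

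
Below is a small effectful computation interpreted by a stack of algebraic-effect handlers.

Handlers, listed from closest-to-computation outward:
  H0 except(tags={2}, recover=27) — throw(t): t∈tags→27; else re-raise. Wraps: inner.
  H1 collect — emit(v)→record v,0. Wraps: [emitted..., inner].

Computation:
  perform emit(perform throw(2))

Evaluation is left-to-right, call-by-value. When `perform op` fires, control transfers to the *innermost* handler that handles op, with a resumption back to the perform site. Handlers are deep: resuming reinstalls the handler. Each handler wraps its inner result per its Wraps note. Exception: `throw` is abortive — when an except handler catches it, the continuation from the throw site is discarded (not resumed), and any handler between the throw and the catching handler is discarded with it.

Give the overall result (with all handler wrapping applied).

Answer: [27]

Step-by-step:
throw(2) @ H0 caught ⇒ 27
H1 returns [27]
= [27]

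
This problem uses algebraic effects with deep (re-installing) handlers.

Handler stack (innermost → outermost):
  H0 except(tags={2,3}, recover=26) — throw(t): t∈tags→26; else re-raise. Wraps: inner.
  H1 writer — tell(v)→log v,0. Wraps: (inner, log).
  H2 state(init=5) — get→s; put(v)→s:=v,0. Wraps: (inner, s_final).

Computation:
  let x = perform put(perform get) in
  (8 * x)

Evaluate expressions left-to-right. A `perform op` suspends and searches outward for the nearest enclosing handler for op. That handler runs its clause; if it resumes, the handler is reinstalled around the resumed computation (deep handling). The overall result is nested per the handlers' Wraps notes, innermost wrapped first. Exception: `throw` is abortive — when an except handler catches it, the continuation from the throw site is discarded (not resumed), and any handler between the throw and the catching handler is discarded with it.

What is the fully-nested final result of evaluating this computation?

Evaluation trace:
get @ H2 ⇒ 5
put(5) @ H2 ⇒ s:=5
H0 returns 0
H1 returns (0, ())
H2 returns ((0, ()), 5)
= ((0, ()), 5)

Answer: ((0, ()), 5)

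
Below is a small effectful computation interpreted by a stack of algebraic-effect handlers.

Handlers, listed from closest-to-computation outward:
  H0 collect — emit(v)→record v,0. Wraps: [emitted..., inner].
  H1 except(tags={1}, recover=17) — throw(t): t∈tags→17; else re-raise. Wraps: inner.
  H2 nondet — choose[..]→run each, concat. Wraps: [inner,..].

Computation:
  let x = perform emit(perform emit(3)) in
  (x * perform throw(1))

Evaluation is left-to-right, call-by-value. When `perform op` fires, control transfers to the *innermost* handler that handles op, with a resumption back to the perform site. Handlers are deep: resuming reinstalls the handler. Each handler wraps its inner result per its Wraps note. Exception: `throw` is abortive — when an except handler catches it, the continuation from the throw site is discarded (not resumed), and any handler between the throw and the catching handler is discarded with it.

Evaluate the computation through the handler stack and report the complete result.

Answer: [17]

Working:
emit(3) @ H0 ⇒ out+=3
emit(0) @ H0 ⇒ out+=0
throw(1) @ H1 caught ⇒ 17
H2 returns [17]
= [17]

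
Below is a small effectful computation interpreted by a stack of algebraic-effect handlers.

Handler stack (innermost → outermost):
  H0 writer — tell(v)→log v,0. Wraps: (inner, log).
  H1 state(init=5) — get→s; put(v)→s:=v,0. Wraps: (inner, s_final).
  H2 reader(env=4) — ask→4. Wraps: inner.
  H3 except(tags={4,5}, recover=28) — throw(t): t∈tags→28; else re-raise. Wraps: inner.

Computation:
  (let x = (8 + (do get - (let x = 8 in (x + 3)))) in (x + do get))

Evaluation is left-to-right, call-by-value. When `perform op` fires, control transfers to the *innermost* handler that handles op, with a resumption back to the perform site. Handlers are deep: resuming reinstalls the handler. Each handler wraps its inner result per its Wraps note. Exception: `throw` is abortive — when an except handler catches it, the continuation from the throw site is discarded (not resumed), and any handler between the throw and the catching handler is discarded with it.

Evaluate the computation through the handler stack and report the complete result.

Answer: ((7, ()), 5)

Working:
get @ H1 ⇒ 5
get @ H1 ⇒ 5
H0 returns (7, ())
H1 returns ((7, ()), 5)
H2 returns ((7, ()), 5)
H3 returns ((7, ()), 5)
= ((7, ()), 5)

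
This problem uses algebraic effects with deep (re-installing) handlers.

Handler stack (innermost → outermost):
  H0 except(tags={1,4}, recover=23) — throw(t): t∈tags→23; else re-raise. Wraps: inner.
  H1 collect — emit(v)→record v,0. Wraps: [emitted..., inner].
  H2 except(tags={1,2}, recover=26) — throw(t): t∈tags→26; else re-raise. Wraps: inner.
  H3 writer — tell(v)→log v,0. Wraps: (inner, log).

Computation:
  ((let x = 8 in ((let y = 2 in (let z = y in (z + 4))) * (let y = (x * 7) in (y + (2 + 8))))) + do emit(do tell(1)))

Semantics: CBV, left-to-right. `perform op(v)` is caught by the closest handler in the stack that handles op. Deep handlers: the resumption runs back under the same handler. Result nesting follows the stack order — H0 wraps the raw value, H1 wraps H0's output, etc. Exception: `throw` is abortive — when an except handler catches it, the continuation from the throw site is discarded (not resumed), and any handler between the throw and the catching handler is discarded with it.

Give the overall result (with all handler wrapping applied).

Answer: ([0, 396], (1))

Evaluation trace:
tell(1) @ H3 ⇒ log+=1
emit(0) @ H1 ⇒ out+=0
H0 returns 396
H1 returns [0, 396]
H2 returns [0, 396]
H3 returns ([0, 396], (1))
= ([0, 396], (1))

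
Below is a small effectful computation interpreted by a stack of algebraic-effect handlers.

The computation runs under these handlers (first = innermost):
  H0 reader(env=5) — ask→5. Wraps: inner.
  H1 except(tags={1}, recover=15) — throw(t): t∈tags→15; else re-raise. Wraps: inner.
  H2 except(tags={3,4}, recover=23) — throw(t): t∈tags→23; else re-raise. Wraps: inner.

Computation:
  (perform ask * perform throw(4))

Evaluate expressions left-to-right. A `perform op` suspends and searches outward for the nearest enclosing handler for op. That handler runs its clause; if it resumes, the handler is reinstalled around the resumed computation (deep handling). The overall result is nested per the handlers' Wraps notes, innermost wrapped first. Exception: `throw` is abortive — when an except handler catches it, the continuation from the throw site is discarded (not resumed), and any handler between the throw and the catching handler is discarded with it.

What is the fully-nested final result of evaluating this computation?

Step-by-step:
ask @ H0 ⇒ 5
throw(4) @ H1 re-raised
throw(4) @ H2 caught ⇒ 23
= 23

Answer: 23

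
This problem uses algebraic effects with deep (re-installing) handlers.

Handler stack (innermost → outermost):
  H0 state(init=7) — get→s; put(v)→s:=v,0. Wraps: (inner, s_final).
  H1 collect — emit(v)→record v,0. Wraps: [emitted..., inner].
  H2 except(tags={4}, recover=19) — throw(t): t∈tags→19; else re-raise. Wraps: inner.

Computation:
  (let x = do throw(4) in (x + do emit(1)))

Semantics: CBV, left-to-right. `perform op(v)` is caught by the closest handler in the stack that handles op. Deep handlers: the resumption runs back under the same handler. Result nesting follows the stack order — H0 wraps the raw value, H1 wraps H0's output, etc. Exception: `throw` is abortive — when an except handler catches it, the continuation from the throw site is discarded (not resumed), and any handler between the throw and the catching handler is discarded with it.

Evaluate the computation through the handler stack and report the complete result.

Answer: 19

Step-by-step:
throw(4) @ H2 caught ⇒ 19
= 19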